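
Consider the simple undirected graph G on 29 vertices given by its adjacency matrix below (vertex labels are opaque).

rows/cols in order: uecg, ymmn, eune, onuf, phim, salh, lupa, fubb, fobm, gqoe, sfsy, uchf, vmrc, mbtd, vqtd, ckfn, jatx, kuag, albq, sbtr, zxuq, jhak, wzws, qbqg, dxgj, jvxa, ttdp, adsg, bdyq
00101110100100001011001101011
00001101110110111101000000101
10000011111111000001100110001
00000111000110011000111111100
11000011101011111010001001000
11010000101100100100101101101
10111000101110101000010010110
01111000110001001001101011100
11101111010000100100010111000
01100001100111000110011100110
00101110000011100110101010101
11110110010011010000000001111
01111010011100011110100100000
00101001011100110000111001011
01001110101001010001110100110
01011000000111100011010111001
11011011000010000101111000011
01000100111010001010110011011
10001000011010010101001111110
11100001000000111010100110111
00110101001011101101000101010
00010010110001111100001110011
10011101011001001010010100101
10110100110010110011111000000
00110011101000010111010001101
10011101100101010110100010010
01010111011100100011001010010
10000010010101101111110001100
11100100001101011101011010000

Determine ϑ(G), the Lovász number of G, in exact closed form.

Vertex uecg has 14 neighbors: eune, phim, salh, lupa, fobm, uchf, jatx, albq, sbtr, wzws, qbqg, jvxa, adsg, bdyq.
N(salh) = {uecg, ymmn, onuf, fobm, sfsy, uchf, vqtd, kuag, zxuq, wzws, qbqg, jvxa, ttdp, bdyq}, |N(salh)| = 14.
Vertex vmrc has 14 neighbors: ymmn, eune, onuf, phim, lupa, gqoe, sfsy, uchf, ckfn, jatx, kuag, albq, zxuq, qbqg.
N(sbtr) = {uecg, ymmn, eune, fubb, vqtd, ckfn, jatx, albq, zxuq, qbqg, dxgj, ttdp, adsg, bdyq}, |N(sbtr)| = 14.
29-vertex 14-regular graph: SR(29,14,6,7) — a Paley graph.
Distinct eigenvalues (to 3 d.p.): [14.0, 2.193, -3.193].
ϑ = −N·λ_min/(λ_max−λ_min) = −29·(-sqrt(29)/2 - 1/2)/(14−(-sqrt(29)/2 - 1/2)) = sqrt(29).
≈ 5.38516 (to 5 d.p.).

sqrt(29)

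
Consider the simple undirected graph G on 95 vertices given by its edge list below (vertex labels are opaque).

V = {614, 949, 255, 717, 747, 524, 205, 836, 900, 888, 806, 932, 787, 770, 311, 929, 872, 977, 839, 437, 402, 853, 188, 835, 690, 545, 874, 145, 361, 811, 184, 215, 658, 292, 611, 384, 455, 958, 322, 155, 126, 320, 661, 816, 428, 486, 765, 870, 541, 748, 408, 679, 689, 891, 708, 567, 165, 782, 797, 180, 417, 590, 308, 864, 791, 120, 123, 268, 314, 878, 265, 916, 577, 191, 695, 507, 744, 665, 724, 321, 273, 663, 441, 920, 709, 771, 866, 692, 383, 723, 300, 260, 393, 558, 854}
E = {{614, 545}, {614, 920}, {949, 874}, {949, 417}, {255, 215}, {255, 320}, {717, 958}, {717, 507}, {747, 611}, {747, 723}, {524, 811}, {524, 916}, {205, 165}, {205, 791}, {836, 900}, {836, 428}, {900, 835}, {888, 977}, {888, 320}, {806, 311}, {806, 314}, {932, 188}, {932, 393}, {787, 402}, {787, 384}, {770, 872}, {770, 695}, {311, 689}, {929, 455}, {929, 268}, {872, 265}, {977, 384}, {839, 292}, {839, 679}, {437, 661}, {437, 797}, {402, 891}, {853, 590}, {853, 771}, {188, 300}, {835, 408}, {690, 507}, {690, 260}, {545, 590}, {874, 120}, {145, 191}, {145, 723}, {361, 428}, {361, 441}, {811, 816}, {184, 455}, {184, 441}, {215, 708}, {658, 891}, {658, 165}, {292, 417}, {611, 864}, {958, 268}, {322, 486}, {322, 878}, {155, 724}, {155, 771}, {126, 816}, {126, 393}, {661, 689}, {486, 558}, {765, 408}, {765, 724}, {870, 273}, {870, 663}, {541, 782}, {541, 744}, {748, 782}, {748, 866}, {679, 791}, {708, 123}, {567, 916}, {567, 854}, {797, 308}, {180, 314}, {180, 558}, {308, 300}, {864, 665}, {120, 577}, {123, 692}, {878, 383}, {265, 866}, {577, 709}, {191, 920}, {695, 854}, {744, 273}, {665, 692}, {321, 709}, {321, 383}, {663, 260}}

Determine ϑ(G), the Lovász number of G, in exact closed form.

N(417) = {949, 292}, |N(417)| = 2.
Vertex 441 has 2 neighbors: 361, 184.
N(690) = {507, 260}, |N(690)| = 2.
Vertex 314 has 2 neighbors: 806, 180.
Every vertex has degree 2 (N=95); a single 95-cycle (edge-transitive).
spec(A) ≈ [2.0, 1.99563, 1.98253, 1.96076, 1.93042, 1.89163, 1.84458, 1.78946, 1.72651, 1.65602, 1.57828, 1.49364, 1.40247, 1.30517, 1.20216, 1.0939, 0.98085, 0.86351, 0.74239, 0.61803, 0.49097, 0.36176, 0.23097, 0.09917, -0.03307, -0.16516, -0.29653, -0.4266, -0.55481, -0.68059, -0.80339, -0.92268, -1.03794, -1.14866, -1.25435, -1.35456, -1.44885, -1.5368, -1.61803, -1.69219, -1.75895, -1.81801, -1.86913, -1.91207, -1.94665, -1.97272, -1.99017, -1.99891] (distinct, 5 d.p.).
With N=95: ϑ(G) = 95·(-(-1)*2*cos(pi/95))/(2−(-2*cos(pi/95))) = 95*cos(pi/95)/(cos(pi/95) + 1).
≈ 47.48701131 (to 8 d.p.).
47 ≤ 95*cos(pi/95)/(cos(pi/95) + 1) ≤ 48: both strict.

95*cos(pi/95)/(cos(pi/95) + 1)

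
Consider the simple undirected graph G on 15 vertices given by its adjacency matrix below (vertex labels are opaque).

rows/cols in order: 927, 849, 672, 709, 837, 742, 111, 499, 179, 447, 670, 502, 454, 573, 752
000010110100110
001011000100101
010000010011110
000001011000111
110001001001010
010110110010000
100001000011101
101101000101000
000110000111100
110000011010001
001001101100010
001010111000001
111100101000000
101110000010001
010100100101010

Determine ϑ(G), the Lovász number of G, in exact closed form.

5

deg(179) = 6; N(179) = {709, 837, 447, 670, 502, 454}.
deg(837) = 6; N(837) = {927, 849, 742, 179, 502, 573}.
Vertex 111 has 6 neighbors: 927, 742, 670, 502, 454, 752.
deg(502) = 6; N(502) = {672, 837, 111, 499, 179, 752}.
deg(v) = 6 for all v (|V|=15); this is K(6,2), the Kneser graph.
Distinct eigenvalues (to 3 d.p.): [6.0, 1.0, -3.0].
With N=15: ϑ(G) = 15·(-1*(-3))/(6−(-3)) = 5.
= 5.0000… (decimal).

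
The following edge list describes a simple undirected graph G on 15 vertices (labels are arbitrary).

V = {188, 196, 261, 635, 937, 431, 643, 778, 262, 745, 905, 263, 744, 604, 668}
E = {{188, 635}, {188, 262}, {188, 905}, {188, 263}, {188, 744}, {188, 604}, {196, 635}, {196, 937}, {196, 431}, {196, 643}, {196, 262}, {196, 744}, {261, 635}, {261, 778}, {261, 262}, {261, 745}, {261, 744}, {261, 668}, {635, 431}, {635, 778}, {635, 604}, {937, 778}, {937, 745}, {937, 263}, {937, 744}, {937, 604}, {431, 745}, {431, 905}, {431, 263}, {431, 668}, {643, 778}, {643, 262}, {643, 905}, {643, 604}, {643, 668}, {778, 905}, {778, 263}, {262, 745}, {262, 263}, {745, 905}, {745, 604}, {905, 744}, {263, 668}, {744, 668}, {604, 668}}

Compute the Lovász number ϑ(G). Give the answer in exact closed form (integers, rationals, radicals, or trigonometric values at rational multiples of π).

5

N(905) = {188, 431, 643, 778, 745, 744}, |N(905)| = 6.
deg(937) = 6; N(937) = {196, 778, 745, 263, 744, 604}.
deg(635) = 6; N(635) = {188, 196, 261, 431, 778, 604}.
Vertex 778 has 6 neighbors: 261, 635, 937, 643, 905, 263.
deg(v) = 6 for all v (|V|=15); Kneser K(6,2) on C(6,2)=15 vertices.
A has 3 distinct eigenvalues ≈ [6.0, 1.0, -3.0].
Lovász: ϑ = −15(-3)/(6+-1*(-3)) = 5.
= 5.000000000… (decimal).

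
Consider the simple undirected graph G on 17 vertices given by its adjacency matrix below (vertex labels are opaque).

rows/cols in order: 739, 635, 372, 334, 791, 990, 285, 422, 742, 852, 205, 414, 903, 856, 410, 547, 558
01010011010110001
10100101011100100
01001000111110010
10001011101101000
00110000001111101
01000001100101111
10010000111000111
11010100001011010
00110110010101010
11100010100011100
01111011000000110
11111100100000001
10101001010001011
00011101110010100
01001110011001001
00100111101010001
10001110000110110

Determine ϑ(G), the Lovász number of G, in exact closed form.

Vertex 852 has 8 neighbors: 739, 635, 372, 285, 742, 903, 856, 410.
N(547) = {372, 990, 285, 422, 742, 205, 903, 558}, |N(547)| = 8.
Vertex 558 has 8 neighbors: 739, 791, 990, 285, 414, 903, 410, 547.
Vertex 903 has 8 neighbors: 739, 372, 791, 422, 852, 856, 547, 558.
deg(v) = 8 for all v (|V|=17); SR(17,8,3,4) — a Paley graph.
spec(A) ≈ [8.0, 1.561553, -2.561553] (distinct, 6 d.p.).
−17·(-sqrt(17)/2 - 1/2) / ((8)−(-sqrt(17)/2 - 1/2)) = sqrt(17) = ϑ(G).
= 4.1231056… (decimal).

sqrt(17)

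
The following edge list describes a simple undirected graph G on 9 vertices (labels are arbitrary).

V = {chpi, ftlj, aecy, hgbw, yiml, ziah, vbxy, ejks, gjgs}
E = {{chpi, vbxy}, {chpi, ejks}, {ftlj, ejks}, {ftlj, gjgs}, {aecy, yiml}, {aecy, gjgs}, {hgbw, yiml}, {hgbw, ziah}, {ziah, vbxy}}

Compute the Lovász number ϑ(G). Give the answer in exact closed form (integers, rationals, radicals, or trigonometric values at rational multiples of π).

deg(hgbw) = 2; N(hgbw) = {yiml, ziah}.
deg(aecy) = 2; N(aecy) = {yiml, gjgs}.
deg(gjgs) = 2; N(gjgs) = {ftlj, aecy}.
deg(vbxy) = 2; N(vbxy) = {chpi, ziah}.
Regular of degree 2 on 9 vertices: connected 2-regular on 9 ⇒ C_{9}.
A has 5 distinct eigenvalues ≈ [2.0, 1.5321, 0.3473, -1.0, -1.8794].
−9·(-2*cos(pi/9)) / ((2)−(-2*cos(pi/9))) = 9*cos(pi/9)/(cos(pi/9) + 1) = ϑ(G).
= 4.360090… (decimal).
α=4, χ(Ḡ)=5; ϑ=9*cos(pi/9)/(cos(pi/9) + 1) lies between (both strict).

9*cos(pi/9)/(cos(pi/9) + 1)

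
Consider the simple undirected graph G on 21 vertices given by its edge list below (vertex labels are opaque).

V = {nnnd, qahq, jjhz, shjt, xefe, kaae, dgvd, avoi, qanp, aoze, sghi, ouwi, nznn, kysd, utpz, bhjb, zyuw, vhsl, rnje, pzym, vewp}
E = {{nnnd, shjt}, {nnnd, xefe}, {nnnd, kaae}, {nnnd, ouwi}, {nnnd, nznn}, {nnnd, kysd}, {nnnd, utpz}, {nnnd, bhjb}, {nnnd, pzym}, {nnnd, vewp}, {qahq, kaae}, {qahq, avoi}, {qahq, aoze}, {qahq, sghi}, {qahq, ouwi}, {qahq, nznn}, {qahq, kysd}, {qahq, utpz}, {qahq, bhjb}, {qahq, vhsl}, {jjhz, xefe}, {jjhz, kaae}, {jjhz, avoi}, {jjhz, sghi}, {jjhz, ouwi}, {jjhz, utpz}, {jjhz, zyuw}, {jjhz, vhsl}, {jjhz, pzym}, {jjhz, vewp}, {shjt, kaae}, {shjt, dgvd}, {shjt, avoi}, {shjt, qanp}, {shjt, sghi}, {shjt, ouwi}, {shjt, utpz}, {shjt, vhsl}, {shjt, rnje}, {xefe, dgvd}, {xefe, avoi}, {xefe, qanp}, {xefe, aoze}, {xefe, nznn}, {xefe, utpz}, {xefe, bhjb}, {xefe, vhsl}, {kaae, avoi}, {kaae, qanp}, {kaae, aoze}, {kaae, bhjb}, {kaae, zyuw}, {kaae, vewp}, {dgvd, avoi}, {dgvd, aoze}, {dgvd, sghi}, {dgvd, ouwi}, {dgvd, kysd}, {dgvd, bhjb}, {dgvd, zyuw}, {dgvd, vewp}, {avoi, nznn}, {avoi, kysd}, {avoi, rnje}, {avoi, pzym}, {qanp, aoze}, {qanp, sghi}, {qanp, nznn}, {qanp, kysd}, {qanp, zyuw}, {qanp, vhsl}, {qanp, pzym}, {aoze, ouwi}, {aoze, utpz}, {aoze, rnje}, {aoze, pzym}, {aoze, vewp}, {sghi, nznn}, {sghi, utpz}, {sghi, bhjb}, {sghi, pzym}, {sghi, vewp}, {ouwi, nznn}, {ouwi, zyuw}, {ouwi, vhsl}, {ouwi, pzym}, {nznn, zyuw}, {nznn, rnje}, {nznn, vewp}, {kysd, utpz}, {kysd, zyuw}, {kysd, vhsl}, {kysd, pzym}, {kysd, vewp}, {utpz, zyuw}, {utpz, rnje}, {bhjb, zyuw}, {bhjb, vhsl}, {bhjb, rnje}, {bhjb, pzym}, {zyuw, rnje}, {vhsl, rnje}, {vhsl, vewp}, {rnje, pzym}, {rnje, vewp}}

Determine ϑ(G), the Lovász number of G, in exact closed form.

deg(aoze) = 10; N(aoze) = {qahq, xefe, kaae, dgvd, qanp, ouwi, utpz, rnje, pzym, vewp}.
N(zyuw) = {jjhz, kaae, dgvd, qanp, ouwi, nznn, kysd, utpz, bhjb, rnje}, |N(zyuw)| = 10.
N(kysd) = {nnnd, qahq, dgvd, avoi, qanp, utpz, zyuw, vhsl, pzym, vewp}, |N(kysd)| = 10.
Vertex rnje has 10 neighbors: shjt, avoi, aoze, nznn, utpz, bhjb, zyuw, vhsl, pzym, vewp.
21-vertex 10-regular graph: Kneser K(7,2) on C(7,2)=21 vertices.
The 3 distinct eigenvalues: [10.0, 1.0, -4.0].
Lovász (edge-transitive): ϑ = −21·(-4)/((10)−(-4)) = 6.
= 6.00000… (decimal).

6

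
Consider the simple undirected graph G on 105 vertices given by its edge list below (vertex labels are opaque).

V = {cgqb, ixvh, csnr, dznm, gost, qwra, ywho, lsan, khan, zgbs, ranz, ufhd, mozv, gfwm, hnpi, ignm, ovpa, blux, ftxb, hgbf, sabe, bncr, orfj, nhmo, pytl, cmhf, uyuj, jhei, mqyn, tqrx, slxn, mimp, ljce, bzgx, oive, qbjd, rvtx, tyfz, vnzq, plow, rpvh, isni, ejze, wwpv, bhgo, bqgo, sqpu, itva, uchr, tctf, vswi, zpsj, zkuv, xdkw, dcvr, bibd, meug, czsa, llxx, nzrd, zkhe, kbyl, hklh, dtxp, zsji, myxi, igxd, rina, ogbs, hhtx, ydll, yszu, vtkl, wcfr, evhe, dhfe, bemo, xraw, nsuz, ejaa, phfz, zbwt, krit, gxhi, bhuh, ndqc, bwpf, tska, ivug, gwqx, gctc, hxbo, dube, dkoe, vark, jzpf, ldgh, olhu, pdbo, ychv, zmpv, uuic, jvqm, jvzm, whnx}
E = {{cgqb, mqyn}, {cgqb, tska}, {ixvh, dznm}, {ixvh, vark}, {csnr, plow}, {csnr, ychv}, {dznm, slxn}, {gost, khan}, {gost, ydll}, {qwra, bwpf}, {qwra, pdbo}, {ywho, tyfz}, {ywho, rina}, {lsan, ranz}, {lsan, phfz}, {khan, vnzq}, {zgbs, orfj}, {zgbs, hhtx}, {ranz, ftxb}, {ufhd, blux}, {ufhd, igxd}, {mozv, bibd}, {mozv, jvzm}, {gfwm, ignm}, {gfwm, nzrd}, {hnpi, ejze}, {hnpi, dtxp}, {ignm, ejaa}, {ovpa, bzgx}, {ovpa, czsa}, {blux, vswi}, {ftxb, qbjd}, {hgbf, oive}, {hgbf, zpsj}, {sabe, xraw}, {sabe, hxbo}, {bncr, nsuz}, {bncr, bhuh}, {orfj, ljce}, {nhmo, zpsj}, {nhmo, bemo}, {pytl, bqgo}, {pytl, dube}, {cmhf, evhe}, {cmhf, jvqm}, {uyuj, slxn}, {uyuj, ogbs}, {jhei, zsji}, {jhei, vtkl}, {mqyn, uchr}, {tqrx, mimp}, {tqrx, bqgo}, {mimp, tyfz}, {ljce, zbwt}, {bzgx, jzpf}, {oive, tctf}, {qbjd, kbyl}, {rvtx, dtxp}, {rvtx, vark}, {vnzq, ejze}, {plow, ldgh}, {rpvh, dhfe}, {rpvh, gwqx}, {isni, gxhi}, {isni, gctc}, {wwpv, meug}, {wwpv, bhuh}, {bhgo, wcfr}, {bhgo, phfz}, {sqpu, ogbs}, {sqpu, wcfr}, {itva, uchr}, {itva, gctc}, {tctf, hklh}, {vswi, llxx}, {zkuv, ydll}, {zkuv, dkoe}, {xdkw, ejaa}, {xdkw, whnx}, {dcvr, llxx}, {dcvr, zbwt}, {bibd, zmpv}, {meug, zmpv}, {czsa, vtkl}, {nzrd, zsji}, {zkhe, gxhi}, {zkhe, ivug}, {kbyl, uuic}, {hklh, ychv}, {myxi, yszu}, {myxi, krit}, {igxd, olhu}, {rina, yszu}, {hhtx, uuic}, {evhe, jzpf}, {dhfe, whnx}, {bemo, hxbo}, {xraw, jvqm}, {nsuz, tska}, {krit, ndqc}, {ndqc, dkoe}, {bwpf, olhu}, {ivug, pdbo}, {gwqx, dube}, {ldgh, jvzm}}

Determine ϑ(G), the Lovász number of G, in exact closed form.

N(bhuh) = {bncr, wwpv}, |N(bhuh)| = 2.
Vertex nzrd has 2 neighbors: gfwm, zsji.
Vertex pdbo has 2 neighbors: qwra, ivug.
N(phfz) = {lsan, bhgo}, |N(phfz)| = 2.
G on 105 vertices is 2-regular; this is C_{105}, the 105-cycle.
spec(A) ≈ [2.0, 1.996, 1.986, 1.968, 1.943, 1.911, 1.872, 1.827, 1.775, 1.717, 1.652, 1.582, 1.506, 1.425, 1.338, 1.247, 1.151, 1.051, 0.948, 0.841, 0.731, 0.618, 0.503, 0.387, 0.268, 0.149, 0.03, -0.09, -0.209, -0.328, -0.445, -0.561, -0.675, -0.786, -0.895, -1.0, -1.102, -1.2, -1.293, -1.382, -1.466, -1.545, -1.618, -1.685, -1.747, -1.802, -1.851, -1.893, -1.928, -1.956, -1.978, -1.992, -1.999] (distinct, 3 d.p.).
Lovász: ϑ = −105(-2*cos(pi/105))/(2+-(-1)*2*cos(pi/105)) = 105*cos(pi/105)/(cos(pi/105) + 1).
ϑ(G) ≈ 52.488248718.
α=52, χ(Ḡ)=53; ϑ=105*cos(pi/105)/(cos(pi/105) + 1) lies between (both strict).

105*cos(pi/105)/(cos(pi/105) + 1)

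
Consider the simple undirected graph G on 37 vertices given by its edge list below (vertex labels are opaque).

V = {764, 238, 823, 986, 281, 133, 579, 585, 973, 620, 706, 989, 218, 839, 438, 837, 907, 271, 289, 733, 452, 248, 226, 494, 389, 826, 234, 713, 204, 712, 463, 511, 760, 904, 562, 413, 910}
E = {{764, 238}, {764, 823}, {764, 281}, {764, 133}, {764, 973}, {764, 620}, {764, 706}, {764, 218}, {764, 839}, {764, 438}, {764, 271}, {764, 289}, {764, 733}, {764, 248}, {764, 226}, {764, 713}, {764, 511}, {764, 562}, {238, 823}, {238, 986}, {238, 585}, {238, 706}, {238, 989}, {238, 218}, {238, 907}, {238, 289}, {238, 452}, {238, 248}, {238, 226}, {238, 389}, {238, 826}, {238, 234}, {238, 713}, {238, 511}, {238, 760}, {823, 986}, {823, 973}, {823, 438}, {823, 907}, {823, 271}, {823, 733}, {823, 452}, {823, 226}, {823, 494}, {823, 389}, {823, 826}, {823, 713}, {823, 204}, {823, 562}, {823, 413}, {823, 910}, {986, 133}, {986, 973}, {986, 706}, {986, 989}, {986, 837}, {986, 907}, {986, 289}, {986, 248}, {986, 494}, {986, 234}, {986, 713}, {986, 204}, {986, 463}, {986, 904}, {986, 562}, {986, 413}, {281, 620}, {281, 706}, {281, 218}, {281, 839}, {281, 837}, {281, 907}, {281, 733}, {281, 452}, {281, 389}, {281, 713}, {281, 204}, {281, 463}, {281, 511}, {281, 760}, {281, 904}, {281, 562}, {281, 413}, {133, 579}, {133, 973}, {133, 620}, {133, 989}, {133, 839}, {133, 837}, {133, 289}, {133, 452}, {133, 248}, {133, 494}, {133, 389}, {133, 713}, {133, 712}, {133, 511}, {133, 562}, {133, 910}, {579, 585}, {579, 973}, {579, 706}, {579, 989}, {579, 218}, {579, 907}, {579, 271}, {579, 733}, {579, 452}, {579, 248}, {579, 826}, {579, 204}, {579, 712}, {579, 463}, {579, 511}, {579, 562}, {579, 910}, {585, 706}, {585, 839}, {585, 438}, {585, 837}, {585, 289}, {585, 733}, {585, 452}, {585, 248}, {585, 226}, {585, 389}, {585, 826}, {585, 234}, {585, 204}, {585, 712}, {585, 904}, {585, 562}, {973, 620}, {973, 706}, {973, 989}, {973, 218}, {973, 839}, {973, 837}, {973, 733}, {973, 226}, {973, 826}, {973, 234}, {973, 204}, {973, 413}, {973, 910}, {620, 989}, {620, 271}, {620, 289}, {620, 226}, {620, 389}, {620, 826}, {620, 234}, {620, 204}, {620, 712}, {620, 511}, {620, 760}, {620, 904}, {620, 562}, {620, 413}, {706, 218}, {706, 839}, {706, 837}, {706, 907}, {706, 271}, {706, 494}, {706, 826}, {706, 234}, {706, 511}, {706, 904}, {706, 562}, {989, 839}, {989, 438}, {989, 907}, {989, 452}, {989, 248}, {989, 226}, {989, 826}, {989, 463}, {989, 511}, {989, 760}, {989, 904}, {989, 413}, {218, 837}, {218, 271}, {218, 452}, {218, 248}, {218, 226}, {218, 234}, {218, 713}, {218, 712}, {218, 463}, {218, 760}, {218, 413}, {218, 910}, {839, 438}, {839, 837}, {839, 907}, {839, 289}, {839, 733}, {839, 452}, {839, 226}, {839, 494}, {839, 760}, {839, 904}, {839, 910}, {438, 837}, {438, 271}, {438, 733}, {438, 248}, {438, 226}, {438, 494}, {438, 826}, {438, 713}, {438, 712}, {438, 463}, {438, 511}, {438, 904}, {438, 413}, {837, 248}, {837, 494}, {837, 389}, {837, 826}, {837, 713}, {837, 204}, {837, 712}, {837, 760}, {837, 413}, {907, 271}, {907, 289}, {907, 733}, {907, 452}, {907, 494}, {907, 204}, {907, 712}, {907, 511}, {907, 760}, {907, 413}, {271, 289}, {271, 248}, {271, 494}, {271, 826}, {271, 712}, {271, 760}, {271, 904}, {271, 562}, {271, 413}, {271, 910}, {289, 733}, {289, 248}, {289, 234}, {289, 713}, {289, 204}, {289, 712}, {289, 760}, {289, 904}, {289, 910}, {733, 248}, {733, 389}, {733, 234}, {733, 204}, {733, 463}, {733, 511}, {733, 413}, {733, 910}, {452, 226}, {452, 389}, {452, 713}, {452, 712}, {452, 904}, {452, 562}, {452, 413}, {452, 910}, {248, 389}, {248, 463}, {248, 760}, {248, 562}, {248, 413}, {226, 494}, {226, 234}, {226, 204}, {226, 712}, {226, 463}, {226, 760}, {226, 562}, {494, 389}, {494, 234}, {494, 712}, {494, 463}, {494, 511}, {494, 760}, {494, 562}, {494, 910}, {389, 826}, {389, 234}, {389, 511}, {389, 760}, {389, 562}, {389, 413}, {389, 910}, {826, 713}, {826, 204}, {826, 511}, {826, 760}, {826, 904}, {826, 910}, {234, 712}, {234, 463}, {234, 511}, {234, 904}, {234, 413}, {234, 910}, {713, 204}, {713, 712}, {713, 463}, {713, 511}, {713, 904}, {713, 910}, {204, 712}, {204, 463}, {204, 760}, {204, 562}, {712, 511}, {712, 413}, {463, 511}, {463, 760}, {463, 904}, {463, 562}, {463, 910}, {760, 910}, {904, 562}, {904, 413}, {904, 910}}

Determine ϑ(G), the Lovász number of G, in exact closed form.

N(204) = {823, 986, 281, 579, 585, 973, 620, 837, 907, 289, 733, 226, 826, 713, 712, 463, 760, 562}, |N(204)| = 18.
Vertex 620 has 18 neighbors: 764, 281, 133, 973, 989, 271, 289, 226, 389, 826, 234, 204, 712, 511, 760, 904, 562, 413.
Vertex 413 has 18 neighbors: 823, 986, 281, 973, 620, 989, 218, 438, 837, 907, 271, 733, 452, 248, 389, 234, 712, 904.
N(839) = {764, 281, 133, 585, 973, 706, 989, 438, 837, 907, 289, 733, 452, 226, 494, 760, 904, 910}, |N(839)| = 18.
G on 37 vertices is 18-regular; SR(37,18,8,9) — a Paley graph.
The 3 distinct eigenvalues: [18.0, 2.541381, -3.541381].
Lovász (edge-transitive): ϑ = −37·(-sqrt(37)/2 - 1/2)/((18)−(-sqrt(37)/2 - 1/2)) = sqrt(37).
ϑ(G) ≈ 6.082762530.

sqrt(37)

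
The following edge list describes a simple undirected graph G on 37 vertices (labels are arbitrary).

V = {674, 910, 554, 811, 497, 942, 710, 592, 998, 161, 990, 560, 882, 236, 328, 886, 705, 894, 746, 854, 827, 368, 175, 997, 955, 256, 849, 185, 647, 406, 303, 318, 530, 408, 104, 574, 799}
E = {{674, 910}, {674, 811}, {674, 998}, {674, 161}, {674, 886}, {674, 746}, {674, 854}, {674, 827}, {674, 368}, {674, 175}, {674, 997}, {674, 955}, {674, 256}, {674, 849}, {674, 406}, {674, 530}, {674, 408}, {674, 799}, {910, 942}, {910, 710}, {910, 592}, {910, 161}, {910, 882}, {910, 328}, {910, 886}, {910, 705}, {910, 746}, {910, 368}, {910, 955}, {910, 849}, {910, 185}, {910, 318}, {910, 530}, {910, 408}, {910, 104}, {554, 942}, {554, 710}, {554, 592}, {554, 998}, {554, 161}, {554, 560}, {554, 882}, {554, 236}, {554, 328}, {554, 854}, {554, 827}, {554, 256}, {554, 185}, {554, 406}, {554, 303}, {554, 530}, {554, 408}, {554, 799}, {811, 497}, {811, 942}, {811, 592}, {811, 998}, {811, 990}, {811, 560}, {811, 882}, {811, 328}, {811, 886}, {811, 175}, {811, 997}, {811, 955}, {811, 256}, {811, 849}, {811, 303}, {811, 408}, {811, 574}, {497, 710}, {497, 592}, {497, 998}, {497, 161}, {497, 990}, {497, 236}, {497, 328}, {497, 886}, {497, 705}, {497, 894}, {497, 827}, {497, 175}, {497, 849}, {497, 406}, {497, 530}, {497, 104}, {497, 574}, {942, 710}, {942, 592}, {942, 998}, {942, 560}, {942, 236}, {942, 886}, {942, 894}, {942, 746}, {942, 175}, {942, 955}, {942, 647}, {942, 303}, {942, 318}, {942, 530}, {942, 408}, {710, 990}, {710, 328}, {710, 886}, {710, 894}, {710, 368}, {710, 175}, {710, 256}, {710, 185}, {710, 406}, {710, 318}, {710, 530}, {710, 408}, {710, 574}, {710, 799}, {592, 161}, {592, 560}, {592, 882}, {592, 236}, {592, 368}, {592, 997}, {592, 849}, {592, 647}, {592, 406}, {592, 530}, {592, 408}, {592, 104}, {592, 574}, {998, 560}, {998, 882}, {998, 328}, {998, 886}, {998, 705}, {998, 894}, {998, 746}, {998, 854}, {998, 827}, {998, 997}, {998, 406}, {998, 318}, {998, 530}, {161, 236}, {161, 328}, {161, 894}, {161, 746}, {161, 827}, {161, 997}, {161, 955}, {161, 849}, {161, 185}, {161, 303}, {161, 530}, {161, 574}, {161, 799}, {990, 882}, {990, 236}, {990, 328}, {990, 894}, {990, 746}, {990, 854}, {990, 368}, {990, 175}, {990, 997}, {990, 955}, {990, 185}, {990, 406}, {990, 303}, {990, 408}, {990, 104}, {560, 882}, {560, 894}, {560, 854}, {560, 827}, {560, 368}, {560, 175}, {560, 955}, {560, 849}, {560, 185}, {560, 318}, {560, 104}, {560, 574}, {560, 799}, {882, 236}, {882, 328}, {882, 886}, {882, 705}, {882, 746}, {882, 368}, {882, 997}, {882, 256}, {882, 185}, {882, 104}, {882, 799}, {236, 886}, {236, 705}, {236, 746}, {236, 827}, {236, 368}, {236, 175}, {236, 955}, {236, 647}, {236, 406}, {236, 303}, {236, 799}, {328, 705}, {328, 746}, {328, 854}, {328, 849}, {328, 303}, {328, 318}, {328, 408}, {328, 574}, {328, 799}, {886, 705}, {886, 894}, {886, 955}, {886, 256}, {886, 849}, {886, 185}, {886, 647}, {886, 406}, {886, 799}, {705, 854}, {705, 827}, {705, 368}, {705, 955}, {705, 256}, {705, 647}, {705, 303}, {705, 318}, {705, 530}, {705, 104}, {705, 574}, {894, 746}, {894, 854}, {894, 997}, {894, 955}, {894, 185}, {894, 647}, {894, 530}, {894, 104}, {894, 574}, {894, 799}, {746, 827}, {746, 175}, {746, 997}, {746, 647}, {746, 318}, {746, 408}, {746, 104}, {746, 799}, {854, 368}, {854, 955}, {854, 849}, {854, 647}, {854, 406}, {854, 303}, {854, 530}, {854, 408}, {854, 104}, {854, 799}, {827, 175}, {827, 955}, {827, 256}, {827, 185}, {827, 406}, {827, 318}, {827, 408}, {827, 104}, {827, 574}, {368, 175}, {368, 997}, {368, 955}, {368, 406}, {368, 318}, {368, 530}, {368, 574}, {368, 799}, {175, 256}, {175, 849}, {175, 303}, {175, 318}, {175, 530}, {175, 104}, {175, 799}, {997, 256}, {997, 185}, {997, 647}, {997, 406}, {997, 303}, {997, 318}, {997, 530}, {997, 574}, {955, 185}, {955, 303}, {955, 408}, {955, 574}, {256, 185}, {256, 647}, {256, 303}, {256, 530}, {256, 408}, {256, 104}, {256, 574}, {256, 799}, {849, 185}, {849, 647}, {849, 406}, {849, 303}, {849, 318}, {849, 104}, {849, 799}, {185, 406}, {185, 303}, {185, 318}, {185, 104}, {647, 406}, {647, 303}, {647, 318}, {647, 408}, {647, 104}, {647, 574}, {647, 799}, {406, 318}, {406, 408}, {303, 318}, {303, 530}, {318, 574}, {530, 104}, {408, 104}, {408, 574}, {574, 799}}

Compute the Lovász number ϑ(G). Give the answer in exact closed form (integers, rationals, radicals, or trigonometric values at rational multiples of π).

sqrt(37)

N(894) = {497, 942, 710, 998, 161, 990, 560, 886, 746, 854, 997, 955, 185, 647, 530, 104, 574, 799}, |N(894)| = 18.
Vertex 647 has 18 neighbors: 942, 592, 236, 886, 705, 894, 746, 854, 997, 256, 849, 406, 303, 318, 408, 104, 574, 799.
Vertex 560 has 18 neighbors: 554, 811, 942, 592, 998, 882, 894, 854, 827, 368, 175, 955, 849, 185, 318, 104, 574, 799.
N(674) = {910, 811, 998, 161, 886, 746, 854, 827, 368, 175, 997, 955, 256, 849, 406, 530, 408, 799}, |N(674)| = 18.
37-vertex 18-regular graph: Paley(37): SR with (k,λ,μ)=(18,8,9).
spec(A) ≈ [18.0, 2.541381, -3.541381] (distinct, 6 d.p.).
ϑ = −N·λ_min/(λ_max−λ_min) = −37·(-sqrt(37)/2 - 1/2)/(18−(-sqrt(37)/2 - 1/2)) = sqrt(37).
= 6.08276… (decimal).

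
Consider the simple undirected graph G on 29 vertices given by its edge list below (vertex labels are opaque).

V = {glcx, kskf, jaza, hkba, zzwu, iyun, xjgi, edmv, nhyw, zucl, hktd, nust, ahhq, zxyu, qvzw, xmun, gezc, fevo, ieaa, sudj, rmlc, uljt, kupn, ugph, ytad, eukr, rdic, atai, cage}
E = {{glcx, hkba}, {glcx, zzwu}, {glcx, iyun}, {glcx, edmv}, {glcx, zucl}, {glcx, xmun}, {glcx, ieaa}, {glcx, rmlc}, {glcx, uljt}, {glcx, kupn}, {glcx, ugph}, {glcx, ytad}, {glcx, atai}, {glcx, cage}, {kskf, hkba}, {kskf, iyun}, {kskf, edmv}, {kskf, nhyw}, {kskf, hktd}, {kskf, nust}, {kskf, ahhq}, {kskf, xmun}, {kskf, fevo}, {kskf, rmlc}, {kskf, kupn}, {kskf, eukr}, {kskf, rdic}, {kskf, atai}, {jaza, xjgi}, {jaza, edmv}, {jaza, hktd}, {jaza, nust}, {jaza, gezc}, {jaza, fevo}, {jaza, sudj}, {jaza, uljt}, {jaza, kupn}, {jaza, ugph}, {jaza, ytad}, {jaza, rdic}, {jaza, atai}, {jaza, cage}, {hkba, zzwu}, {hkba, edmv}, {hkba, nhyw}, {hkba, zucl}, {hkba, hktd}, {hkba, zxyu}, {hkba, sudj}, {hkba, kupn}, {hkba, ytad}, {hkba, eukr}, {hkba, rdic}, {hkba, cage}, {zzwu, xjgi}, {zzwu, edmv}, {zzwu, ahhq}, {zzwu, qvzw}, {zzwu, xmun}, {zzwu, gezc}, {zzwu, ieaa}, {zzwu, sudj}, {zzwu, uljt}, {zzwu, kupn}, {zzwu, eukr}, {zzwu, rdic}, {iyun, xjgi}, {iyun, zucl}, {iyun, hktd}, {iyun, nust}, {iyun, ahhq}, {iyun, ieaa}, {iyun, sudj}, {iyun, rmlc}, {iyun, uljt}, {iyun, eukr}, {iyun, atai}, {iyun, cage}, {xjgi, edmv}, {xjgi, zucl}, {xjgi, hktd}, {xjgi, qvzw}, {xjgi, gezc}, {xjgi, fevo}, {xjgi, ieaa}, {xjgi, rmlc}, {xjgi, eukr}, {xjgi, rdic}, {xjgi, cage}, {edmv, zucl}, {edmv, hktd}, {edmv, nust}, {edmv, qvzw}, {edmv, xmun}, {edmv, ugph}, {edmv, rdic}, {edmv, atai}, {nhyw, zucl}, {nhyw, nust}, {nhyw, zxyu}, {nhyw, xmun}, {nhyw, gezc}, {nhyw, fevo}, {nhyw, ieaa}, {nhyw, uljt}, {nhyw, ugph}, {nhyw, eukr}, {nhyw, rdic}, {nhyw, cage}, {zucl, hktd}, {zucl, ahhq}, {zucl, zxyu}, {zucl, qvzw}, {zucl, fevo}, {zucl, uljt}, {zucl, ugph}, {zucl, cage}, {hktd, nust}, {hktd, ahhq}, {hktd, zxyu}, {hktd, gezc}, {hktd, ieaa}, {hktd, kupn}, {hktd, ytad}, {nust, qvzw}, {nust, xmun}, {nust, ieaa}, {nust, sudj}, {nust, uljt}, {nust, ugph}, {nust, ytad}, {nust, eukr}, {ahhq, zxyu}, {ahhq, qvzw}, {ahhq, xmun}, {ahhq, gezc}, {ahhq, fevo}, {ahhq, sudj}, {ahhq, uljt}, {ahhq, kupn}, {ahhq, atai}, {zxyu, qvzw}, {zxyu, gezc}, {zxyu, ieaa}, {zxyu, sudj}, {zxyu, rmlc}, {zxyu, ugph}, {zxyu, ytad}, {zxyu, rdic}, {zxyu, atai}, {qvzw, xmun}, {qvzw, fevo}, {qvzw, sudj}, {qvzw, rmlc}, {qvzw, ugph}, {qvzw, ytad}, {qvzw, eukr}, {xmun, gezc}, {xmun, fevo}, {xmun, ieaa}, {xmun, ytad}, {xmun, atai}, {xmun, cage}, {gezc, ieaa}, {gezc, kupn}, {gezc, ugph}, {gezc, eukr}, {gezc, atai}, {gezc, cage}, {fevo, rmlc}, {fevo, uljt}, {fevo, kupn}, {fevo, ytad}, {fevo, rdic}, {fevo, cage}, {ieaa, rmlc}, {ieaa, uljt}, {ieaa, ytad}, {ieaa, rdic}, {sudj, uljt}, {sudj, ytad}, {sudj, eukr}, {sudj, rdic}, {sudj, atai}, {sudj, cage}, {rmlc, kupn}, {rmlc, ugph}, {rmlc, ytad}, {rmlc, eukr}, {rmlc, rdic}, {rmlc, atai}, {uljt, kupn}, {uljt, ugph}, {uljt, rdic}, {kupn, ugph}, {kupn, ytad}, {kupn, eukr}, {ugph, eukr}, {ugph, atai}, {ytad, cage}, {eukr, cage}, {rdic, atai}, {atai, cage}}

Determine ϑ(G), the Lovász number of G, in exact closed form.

sqrt(29)

deg(hkba) = 14; N(hkba) = {glcx, kskf, zzwu, edmv, nhyw, zucl, hktd, zxyu, sudj, kupn, ytad, eukr, rdic, cage}.
N(glcx) = {hkba, zzwu, iyun, edmv, zucl, xmun, ieaa, rmlc, uljt, kupn, ugph, ytad, atai, cage}, |N(glcx)| = 14.
N(rmlc) = {glcx, kskf, iyun, xjgi, zxyu, qvzw, fevo, ieaa, kupn, ugph, ytad, eukr, rdic, atai}, |N(rmlc)| = 14.
N(ieaa) = {glcx, zzwu, iyun, xjgi, nhyw, hktd, nust, zxyu, xmun, gezc, rmlc, uljt, ytad, rdic}, |N(ieaa)| = 14.
Every vertex has degree 14 (N=29); SR(29,14,6,7) — a Paley graph.
A has 3 distinct eigenvalues ≈ [14.0, 2.193, -3.193].
Lovász (edge-transitive): ϑ = −29·(-sqrt(29)/2 - 1/2)/((14)−(-sqrt(29)/2 - 1/2)) = sqrt(29).
= 5.3852… (decimal).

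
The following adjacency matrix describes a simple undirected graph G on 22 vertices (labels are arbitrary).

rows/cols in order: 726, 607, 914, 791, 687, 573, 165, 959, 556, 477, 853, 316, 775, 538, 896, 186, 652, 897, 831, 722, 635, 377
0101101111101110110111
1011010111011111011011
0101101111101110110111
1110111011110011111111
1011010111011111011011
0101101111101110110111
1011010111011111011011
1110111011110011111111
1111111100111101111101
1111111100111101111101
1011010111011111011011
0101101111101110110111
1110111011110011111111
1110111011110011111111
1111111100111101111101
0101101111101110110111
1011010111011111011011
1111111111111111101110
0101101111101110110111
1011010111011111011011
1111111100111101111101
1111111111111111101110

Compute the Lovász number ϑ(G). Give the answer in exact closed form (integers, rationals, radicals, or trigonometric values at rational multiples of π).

6

deg(959) = 18; N(959) = {726, 607, 914, 687, 573, 165, 556, 477, 853, 316, 896, 186, 652, 897, 831, 722, 635, 377}.
Vertex 556 has 18 neighbors: 726, 607, 914, 791, 687, 573, 165, 959, 853, 316, 775, 538, 186, 652, 897, 831, 722, 377.
Vertex 377 has 20 neighbors: 726, 607, 914, 791, 687, 573, 165, 959, 556, 477, 853, 316, 775, 538, 896, 186, 652, 831, 722, 635.
N(831) = {607, 791, 687, 165, 959, 556, 477, 853, 775, 538, 896, 652, 897, 722, 635, 377}, |N(831)| = 16.
K_{6,6,4,4,2} (perfect); ϑ(G) = α(G) = max{6,6,4,4,2} = 6.
ϑ(G) ≈ 6.0000.
Check 6 ≤ 6 ≤ 6: collapsed.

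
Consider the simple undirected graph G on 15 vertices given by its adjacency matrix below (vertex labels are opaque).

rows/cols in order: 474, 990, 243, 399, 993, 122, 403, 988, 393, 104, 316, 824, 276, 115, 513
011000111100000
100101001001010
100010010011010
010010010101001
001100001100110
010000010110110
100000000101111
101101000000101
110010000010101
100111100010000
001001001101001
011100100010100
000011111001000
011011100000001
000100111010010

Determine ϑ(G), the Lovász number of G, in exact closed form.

deg(276) = 6; N(276) = {993, 122, 403, 988, 393, 824}.
Vertex 393 has 6 neighbors: 474, 990, 993, 316, 276, 513.
deg(513) = 6; N(513) = {399, 403, 988, 393, 316, 115}.
N(316) = {243, 122, 393, 104, 824, 513}, |N(316)| = 6.
Regular of degree 6 on 15 vertices: this is K(6,2), the Kneser graph.
Distinct eigenvalues (to 3 d.p.): [6.0, 1.0, -3.0].
Lovász (edge-transitive): ϑ = −15·(-3)/((6)−(-3)) = 5.
Numerically 5.00000.

5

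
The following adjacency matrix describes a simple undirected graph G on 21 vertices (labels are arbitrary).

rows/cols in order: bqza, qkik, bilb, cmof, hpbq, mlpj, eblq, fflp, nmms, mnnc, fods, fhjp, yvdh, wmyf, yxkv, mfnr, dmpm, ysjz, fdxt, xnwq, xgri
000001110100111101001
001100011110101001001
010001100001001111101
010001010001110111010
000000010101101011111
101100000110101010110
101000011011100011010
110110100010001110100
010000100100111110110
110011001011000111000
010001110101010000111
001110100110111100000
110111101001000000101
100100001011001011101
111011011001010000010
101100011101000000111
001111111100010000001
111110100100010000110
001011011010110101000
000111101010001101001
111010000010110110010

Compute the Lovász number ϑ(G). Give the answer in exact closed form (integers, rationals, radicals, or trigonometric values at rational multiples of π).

6

Vertex mfnr has 10 neighbors: bqza, bilb, cmof, fflp, nmms, mnnc, fhjp, fdxt, xnwq, xgri.
Vertex qkik has 10 neighbors: bilb, cmof, fflp, nmms, mnnc, fods, yvdh, yxkv, ysjz, xgri.
Vertex xgri has 10 neighbors: bqza, qkik, bilb, hpbq, fods, yvdh, wmyf, mfnr, dmpm, xnwq.
deg(yxkv) = 10; N(yxkv) = {bqza, qkik, bilb, hpbq, mlpj, fflp, nmms, fhjp, wmyf, xnwq}.
Every vertex has degree 10 (N=21); Kneser-type, 2-subsets of [7].
spec(A) ≈ [10.0, 1.0, -4.0] (distinct, 3 d.p.).
With N=21: ϑ(G) = 21·(-1*(-4))/(10−(-4)) = 6.
= 6.000000000… (decimal).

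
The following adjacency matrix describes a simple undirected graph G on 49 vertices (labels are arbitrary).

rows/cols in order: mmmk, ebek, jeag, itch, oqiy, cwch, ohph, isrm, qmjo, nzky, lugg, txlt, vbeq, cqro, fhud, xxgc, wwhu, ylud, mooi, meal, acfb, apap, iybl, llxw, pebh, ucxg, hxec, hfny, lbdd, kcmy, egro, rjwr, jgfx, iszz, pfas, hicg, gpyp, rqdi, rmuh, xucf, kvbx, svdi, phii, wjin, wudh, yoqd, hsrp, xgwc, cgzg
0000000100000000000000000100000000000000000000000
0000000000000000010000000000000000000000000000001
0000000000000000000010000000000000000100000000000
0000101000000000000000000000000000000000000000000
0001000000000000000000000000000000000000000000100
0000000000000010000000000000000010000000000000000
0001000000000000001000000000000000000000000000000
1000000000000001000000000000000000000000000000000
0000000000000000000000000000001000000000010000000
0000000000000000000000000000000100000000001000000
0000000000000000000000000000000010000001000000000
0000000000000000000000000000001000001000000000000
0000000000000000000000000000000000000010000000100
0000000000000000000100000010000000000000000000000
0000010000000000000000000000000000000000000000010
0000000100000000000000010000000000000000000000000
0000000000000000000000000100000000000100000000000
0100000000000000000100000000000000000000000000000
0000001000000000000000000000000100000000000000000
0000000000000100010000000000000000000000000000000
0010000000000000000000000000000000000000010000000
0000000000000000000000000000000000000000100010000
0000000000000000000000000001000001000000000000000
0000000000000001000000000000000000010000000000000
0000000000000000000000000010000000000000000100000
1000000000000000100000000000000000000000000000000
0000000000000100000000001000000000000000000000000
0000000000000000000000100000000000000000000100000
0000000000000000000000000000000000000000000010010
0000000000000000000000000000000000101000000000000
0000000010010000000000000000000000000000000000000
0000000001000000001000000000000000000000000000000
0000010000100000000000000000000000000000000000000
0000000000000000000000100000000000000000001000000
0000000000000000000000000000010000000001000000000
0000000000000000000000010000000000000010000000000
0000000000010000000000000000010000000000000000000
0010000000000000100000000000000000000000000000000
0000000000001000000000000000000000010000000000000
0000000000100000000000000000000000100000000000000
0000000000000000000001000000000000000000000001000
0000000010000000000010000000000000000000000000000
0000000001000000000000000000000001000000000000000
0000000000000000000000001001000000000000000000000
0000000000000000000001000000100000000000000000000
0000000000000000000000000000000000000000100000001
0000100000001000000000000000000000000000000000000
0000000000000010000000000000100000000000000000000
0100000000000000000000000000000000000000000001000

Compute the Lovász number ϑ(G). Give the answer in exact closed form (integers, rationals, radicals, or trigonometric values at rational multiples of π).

deg(kcmy) = 2; N(kcmy) = {pfas, gpyp}.
deg(wwhu) = 2; N(wwhu) = {ucxg, rqdi}.
deg(wjin) = 2; N(wjin) = {pebh, hfny}.
Vertex egro has 2 neighbors: qmjo, txlt.
49-vertex 2-regular graph: this is C_{49}, the 49-cycle.
A has 25 distinct eigenvalues ≈ [2.0, 1.984, 1.935, 1.854, 1.743, 1.603, 1.437, 1.247, 1.037, 0.81, 0.569, 0.319, 0.064, -0.192, -0.445, -0.691, -0.925, -1.144, -1.345, -1.523, -1.676, -1.802, -1.898, -1.963, -1.996].
Lovász: ϑ = −49(-2*cos(pi/49))/(2+-(-1)*2*cos(pi/49)) = 49*cos(pi/49)/(cos(pi/49) + 1).
= 24.4748… (decimal).
Lovász sandwich 24 ≤ 49*cos(pi/49)/(cos(pi/49) + 1) ≤ 25: both strict.

49*cos(pi/49)/(cos(pi/49) + 1)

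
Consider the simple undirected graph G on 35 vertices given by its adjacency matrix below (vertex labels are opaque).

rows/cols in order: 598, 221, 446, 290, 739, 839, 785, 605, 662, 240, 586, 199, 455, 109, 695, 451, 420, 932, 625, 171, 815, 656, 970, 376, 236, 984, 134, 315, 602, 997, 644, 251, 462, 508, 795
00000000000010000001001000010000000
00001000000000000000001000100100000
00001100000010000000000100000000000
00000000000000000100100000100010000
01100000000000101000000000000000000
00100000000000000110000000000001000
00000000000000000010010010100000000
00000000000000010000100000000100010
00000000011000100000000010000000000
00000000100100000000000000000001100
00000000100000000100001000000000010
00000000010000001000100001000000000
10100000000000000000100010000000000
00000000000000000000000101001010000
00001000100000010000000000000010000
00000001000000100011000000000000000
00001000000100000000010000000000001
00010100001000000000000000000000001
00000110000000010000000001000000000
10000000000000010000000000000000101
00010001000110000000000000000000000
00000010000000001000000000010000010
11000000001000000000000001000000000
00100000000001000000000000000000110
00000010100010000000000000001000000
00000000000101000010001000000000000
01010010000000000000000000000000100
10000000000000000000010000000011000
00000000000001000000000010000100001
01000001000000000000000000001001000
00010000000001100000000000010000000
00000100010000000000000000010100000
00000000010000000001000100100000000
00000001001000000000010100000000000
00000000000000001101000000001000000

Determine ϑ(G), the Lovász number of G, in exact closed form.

deg(970) = 4; N(970) = {598, 221, 586, 984}.
Vertex 236 has 4 neighbors: 785, 662, 455, 602.
N(251) = {839, 240, 315, 997}, |N(251)| = 4.
deg(221) = 4; N(221) = {739, 970, 134, 997}.
G on 35 vertices is 4-regular; Kneser K(7,3) on C(7,3)=35 vertices.
Distinct eigenvalues (to 4 d.p.): [4.0, 2.0, -1.0, -3.0].
ϑ = −N·λ_min/(λ_max−λ_min) = −35·(-3)/(4−(-3)) = 15.
= 15.0000000… (decimal).

15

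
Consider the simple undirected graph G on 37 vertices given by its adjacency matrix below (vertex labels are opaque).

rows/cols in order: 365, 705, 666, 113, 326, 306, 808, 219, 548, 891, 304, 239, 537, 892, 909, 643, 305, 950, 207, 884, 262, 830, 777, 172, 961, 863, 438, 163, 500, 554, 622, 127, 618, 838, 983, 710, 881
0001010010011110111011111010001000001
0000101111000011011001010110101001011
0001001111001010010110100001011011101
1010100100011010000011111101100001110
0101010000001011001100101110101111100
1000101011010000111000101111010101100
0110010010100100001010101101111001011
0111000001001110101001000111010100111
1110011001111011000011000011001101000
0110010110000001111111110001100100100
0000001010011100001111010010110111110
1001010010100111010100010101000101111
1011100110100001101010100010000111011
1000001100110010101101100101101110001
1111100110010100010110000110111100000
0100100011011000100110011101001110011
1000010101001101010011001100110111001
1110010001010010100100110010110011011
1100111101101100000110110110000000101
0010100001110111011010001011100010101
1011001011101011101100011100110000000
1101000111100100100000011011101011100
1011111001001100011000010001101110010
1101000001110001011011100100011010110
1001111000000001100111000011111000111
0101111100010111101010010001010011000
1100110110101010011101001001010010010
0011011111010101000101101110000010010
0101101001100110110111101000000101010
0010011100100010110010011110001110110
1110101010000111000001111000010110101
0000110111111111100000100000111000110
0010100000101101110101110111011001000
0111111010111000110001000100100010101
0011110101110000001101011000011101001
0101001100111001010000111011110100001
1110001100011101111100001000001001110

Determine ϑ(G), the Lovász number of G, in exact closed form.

deg(239) = 18; N(239) = {365, 113, 306, 548, 304, 892, 909, 643, 950, 884, 172, 863, 163, 127, 838, 983, 710, 881}.
Vertex 537 has 18 neighbors: 365, 666, 113, 326, 219, 548, 304, 643, 305, 207, 262, 777, 438, 127, 618, 838, 710, 881.
deg(891) = 18; N(891) = {705, 666, 306, 219, 548, 643, 305, 950, 207, 884, 262, 830, 777, 172, 163, 500, 127, 983}.
deg(207) = 18; N(207) = {365, 705, 326, 306, 808, 219, 891, 304, 537, 892, 884, 262, 777, 172, 863, 438, 983, 881}.
37-vertex 18-regular graph: Paley(37): SR with (k,λ,μ)=(18,8,9).
Distinct eigenvalues (to 3 d.p.): [18.0, 2.541, -3.541].
Lovász (edge-transitive): ϑ = −37·(-sqrt(37)/2 - 1/2)/((18)−(-sqrt(37)/2 - 1/2)) = sqrt(37).
Numerically 6.082763.

sqrt(37)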